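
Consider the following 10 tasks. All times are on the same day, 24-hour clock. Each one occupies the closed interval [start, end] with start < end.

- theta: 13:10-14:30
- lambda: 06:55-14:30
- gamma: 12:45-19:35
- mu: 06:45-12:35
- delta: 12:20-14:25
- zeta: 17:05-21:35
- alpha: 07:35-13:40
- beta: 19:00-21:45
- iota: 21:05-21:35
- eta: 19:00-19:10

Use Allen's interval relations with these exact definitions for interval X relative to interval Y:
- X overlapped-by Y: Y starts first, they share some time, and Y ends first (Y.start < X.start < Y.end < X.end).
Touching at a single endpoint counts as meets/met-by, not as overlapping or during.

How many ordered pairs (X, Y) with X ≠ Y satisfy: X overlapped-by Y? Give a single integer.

Checking all 90 ordered pairs for relation 'overlapped-by'; matching pairs in alphabetical order:
(alpha, mu): alpha overlapped-by mu ✓
(beta, gamma): beta overlapped-by gamma ✓
(beta, zeta): beta overlapped-by zeta ✓
(delta, alpha): delta overlapped-by alpha ✓
(delta, mu): delta overlapped-by mu ✓
(gamma, alpha): gamma overlapped-by alpha ✓
(gamma, delta): gamma overlapped-by delta ✓
(gamma, lambda): gamma overlapped-by lambda ✓
(lambda, mu): lambda overlapped-by mu ✓
(theta, alpha): theta overlapped-by alpha ✓
(theta, delta): theta overlapped-by delta ✓
(zeta, gamma): zeta overlapped-by gamma ✓
Count: 12.

12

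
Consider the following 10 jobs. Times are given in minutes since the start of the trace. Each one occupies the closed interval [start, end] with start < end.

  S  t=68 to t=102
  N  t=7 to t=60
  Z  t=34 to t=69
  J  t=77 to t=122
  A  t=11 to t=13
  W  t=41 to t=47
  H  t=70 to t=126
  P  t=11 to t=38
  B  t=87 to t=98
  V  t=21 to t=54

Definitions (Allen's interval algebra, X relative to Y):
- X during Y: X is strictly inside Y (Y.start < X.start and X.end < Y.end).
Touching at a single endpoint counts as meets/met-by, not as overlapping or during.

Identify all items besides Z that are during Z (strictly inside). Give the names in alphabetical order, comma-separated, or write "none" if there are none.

W

Target Z = [t=34, t=69].
A [t=11, t=13] → before → no.
B [t=87, t=98] → after → no.
H [t=70, t=126] → after → no.
J [t=77, t=122] → after → no.
N [t=7, t=60] → overlaps → no.
P [t=11, t=38] → overlaps → no.
S [t=68, t=102] → overlapped-by → no.
V [t=21, t=54] → overlaps → no.
W [t=41, t=47] → during → yes.
Result: W.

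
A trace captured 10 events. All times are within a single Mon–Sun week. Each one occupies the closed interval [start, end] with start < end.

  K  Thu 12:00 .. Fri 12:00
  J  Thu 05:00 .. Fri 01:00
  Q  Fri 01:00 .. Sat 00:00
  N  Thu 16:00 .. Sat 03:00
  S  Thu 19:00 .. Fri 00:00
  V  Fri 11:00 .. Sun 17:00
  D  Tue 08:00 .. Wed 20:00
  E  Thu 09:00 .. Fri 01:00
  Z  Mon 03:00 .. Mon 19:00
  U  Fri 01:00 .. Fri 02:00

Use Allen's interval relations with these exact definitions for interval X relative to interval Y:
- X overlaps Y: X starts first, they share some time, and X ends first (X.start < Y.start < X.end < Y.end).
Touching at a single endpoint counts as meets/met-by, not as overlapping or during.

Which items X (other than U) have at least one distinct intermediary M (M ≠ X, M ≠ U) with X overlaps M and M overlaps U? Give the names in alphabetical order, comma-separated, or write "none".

Target U = [Fri 01:00, Fri 02:00].
Intermediaries M with M overlaps U: none.
Union: none.

none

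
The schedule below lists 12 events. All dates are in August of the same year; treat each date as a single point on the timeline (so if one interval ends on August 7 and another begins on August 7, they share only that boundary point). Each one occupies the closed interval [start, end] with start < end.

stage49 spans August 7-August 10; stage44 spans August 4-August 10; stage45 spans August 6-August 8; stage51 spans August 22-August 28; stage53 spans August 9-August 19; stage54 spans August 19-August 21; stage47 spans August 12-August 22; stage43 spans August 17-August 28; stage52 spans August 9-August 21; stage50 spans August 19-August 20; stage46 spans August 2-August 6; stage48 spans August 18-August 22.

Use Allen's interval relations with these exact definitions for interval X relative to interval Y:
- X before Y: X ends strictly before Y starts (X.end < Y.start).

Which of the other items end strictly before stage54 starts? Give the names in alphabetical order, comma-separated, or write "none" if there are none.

stage44, stage45, stage46, stage49

Target stage54 = [August 19, August 21].
stage43 [August 17, August 28] → contains → no.
stage44 [August 4, August 10] → before → yes.
stage45 [August 6, August 8] → before → yes.
stage46 [August 2, August 6] → before → yes.
stage47 [August 12, August 22] → contains → no.
stage48 [August 18, August 22] → contains → no.
stage49 [August 7, August 10] → before → yes.
stage50 [August 19, August 20] → starts → no.
stage51 [August 22, August 28] → after → no.
stage52 [August 9, August 21] → finished-by → no.
stage53 [August 9, August 19] → meets → no.
Result: stage44, stage45, stage46, stage49.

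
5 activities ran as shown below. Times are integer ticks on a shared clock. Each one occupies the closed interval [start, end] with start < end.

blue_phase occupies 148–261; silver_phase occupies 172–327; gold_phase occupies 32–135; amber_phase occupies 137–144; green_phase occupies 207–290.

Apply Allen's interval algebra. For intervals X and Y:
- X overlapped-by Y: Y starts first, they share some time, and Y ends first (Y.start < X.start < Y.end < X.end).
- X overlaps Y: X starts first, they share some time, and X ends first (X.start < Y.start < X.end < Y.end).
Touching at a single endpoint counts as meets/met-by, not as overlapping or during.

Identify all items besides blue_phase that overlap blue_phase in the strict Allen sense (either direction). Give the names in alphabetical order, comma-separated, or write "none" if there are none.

green_phase, silver_phase

Target blue_phase = [148, 261].
amber_phase [137, 144] → before → no.
gold_phase [32, 135] → before → no.
green_phase [207, 290] → overlapped-by → yes.
silver_phase [172, 327] → overlapped-by → yes.
Result: green_phase, silver_phase.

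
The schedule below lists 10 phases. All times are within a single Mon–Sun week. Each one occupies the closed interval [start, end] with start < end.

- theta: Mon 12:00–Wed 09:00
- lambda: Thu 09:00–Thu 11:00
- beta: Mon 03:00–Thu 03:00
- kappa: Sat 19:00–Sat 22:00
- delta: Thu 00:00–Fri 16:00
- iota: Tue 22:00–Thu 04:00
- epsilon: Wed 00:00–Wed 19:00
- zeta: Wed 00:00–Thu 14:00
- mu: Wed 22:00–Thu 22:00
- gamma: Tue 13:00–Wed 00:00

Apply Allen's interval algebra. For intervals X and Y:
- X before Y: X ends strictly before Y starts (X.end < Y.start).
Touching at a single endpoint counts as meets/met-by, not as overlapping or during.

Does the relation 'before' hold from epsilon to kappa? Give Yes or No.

Yes

epsilon = [Wed 00:00, Wed 19:00], kappa = [Sat 19:00, Sat 22:00].
Actual relation of epsilon to kappa: before.
Asked whether 'before' holds → Yes.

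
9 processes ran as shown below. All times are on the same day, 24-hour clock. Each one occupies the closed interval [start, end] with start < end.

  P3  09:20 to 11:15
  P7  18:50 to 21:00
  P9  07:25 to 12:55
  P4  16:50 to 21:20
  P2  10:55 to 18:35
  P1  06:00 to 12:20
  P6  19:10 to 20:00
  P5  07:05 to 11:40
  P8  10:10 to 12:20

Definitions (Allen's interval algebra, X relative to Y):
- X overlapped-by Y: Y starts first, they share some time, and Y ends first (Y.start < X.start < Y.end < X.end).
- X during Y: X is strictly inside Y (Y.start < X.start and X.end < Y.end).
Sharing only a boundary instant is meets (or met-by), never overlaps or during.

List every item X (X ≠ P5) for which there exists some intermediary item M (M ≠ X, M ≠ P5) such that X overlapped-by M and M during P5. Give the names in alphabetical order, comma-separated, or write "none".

Target P5 = [07:05, 11:40].
Intermediaries M with M during P5: P3.
Via P3 — items with X overlapped-by P3: P2, P8.
Union: P2, P8.

P2, P8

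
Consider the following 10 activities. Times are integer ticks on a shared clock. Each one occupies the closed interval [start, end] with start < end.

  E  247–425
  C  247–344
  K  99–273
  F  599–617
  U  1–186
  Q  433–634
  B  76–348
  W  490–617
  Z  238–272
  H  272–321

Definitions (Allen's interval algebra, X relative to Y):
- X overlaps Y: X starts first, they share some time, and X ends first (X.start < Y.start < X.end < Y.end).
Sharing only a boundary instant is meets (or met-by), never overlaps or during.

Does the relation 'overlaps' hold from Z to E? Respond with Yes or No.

Z = [238, 272], E = [247, 425].
Actual relation of Z to E: overlaps.
Asked whether 'overlaps' holds → Yes.

Yes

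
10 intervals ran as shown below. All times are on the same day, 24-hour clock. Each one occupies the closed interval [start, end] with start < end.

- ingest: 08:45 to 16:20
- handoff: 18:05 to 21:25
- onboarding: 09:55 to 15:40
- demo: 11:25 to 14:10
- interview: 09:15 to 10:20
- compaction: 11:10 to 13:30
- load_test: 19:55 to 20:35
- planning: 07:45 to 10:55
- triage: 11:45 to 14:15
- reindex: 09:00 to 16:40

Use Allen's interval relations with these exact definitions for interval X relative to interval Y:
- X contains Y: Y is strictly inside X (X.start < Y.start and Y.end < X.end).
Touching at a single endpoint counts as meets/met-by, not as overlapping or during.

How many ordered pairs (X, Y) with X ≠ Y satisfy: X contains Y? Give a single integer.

15

Checking all 90 ordered pairs for relation 'contains'; matching pairs in alphabetical order:
(handoff, load_test): handoff contains load_test ✓
(ingest, compaction): ingest contains compaction ✓
(ingest, demo): ingest contains demo ✓
(ingest, interview): ingest contains interview ✓
(ingest, onboarding): ingest contains onboarding ✓
(ingest, triage): ingest contains triage ✓
(onboarding, compaction): onboarding contains compaction ✓
(onboarding, demo): onboarding contains demo ✓
(onboarding, triage): onboarding contains triage ✓
(planning, interview): planning contains interview ✓
(reindex, compaction): reindex contains compaction ✓
(reindex, demo): reindex contains demo ✓
(reindex, interview): reindex contains interview ✓
(reindex, onboarding): reindex contains onboarding ✓
(reindex, triage): reindex contains triage ✓
Count: 15.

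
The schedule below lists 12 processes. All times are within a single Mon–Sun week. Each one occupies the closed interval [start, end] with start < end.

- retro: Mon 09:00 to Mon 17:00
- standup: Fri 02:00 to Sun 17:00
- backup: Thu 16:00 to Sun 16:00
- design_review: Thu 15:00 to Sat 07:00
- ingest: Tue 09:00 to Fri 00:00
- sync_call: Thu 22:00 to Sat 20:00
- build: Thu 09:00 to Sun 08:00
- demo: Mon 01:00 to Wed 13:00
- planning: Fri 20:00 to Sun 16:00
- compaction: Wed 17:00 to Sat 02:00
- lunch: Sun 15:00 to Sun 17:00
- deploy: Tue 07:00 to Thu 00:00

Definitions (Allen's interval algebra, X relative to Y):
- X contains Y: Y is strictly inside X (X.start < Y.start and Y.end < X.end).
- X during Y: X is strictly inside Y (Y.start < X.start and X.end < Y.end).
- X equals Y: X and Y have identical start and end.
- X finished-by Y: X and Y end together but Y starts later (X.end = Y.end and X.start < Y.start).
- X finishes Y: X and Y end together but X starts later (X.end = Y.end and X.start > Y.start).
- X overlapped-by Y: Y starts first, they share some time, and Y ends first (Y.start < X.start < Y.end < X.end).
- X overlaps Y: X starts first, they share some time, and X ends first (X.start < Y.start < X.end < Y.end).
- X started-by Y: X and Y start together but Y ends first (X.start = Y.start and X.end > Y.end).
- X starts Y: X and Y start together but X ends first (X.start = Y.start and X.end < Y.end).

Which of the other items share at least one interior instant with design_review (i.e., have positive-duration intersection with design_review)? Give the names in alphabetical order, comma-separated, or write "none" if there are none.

backup, build, compaction, ingest, planning, standup, sync_call

Target design_review = [Thu 15:00, Sat 07:00].
backup [Thu 16:00, Sun 16:00] → overlapped-by → yes.
build [Thu 09:00, Sun 08:00] → contains → yes.
compaction [Wed 17:00, Sat 02:00] → overlaps → yes.
demo [Mon 01:00, Wed 13:00] → before → no.
deploy [Tue 07:00, Thu 00:00] → before → no.
ingest [Tue 09:00, Fri 00:00] → overlaps → yes.
lunch [Sun 15:00, Sun 17:00] → after → no.
planning [Fri 20:00, Sun 16:00] → overlapped-by → yes.
retro [Mon 09:00, Mon 17:00] → before → no.
standup [Fri 02:00, Sun 17:00] → overlapped-by → yes.
sync_call [Thu 22:00, Sat 20:00] → overlapped-by → yes.
Result: backup, build, compaction, ingest, planning, standup, sync_call.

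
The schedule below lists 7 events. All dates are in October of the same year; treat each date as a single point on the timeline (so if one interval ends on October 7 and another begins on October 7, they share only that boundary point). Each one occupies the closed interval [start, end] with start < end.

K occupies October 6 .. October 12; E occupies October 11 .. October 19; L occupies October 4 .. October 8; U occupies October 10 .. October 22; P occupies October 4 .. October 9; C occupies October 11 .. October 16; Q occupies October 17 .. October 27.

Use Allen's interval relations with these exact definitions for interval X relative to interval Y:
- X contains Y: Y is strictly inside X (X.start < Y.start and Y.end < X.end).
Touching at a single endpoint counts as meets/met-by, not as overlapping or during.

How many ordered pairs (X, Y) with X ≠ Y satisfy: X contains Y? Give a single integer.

Checking all 42 ordered pairs for relation 'contains'; matching pairs in alphabetical order:
(U, C): U contains C ✓
(U, E): U contains E ✓
Count: 2.

2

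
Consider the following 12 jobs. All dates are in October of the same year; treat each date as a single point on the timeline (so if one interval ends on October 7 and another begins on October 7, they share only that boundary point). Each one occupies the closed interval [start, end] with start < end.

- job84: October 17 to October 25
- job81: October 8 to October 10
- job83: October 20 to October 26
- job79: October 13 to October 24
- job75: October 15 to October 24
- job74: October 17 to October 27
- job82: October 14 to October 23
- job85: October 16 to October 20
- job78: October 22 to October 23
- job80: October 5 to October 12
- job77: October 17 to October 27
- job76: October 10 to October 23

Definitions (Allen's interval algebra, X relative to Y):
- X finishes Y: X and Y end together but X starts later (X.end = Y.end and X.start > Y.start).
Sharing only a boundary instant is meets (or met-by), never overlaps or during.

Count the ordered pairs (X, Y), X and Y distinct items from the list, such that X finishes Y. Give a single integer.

Checking all 132 ordered pairs for relation 'finishes'; matching pairs in alphabetical order:
(job75, job79): job75 finishes job79 ✓
(job78, job76): job78 finishes job76 ✓
(job78, job82): job78 finishes job82 ✓
(job82, job76): job82 finishes job76 ✓
Count: 4.

4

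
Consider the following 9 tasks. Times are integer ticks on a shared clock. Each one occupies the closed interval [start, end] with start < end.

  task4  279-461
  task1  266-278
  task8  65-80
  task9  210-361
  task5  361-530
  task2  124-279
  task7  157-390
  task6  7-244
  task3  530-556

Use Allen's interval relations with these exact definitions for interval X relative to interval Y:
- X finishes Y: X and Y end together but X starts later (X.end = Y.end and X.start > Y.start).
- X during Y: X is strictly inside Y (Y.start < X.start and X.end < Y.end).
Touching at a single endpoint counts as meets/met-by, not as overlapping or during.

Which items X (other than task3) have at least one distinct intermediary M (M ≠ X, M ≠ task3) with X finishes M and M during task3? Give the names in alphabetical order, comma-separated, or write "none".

Target task3 = [530, 556].
Intermediaries M with M during task3: none.
Union: none.

none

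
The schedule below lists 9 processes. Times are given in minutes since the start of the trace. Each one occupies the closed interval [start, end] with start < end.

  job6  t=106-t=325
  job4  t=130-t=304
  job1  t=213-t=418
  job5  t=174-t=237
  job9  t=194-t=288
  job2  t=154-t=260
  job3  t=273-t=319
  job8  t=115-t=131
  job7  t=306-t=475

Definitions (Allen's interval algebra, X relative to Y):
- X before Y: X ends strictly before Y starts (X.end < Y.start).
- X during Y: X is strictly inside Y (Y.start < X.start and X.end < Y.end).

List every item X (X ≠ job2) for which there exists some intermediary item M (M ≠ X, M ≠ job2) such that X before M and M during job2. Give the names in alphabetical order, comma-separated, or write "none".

Target job2 = [t=154, t=260].
Intermediaries M with M during job2: job5.
Via job5 — items with X before job5: job8.
Union: job8.

job8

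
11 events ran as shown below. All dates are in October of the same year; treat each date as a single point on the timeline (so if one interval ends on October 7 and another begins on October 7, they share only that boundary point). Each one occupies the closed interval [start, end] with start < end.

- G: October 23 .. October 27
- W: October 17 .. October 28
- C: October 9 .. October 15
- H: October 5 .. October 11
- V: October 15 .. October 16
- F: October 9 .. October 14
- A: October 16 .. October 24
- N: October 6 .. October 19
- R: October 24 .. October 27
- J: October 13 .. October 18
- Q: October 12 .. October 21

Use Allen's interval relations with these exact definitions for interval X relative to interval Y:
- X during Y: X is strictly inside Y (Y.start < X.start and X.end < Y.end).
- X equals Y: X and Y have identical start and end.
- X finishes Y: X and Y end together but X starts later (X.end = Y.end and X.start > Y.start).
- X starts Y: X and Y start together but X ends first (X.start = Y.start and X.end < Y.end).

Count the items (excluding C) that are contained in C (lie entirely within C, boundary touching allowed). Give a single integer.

Target C = [October 9, October 15].
A [October 16, October 24] → after → no.
F [October 9, October 14] → starts → counts.
G [October 23, October 27] → after → no.
H [October 5, October 11] → overlaps → no.
J [October 13, October 18] → overlapped-by → no.
N [October 6, October 19] → contains → no.
Q [October 12, October 21] → overlapped-by → no.
R [October 24, October 27] → after → no.
V [October 15, October 16] → met-by → no.
W [October 17, October 28] → after → no.
Total: 1.

1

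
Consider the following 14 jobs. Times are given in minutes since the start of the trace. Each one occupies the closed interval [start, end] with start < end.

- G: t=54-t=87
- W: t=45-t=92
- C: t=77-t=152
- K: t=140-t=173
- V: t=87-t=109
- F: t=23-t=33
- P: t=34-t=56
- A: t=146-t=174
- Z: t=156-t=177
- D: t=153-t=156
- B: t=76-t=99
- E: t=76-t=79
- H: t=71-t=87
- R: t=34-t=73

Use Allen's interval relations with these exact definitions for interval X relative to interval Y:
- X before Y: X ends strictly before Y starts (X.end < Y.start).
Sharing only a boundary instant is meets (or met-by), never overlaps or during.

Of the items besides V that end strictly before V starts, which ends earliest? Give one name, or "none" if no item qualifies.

Target V = [t=87, t=109].
A [t=146, t=174] → after → excluded.
B [t=76, t=99] → overlaps → excluded.
C [t=77, t=152] → contains → excluded.
D [t=153, t=156] → after → excluded.
E [t=76, t=79] → before → candidate.
F [t=23, t=33] → before → candidate.
G [t=54, t=87] → meets → excluded.
H [t=71, t=87] → meets → excluded.
K [t=140, t=173] → after → excluded.
P [t=34, t=56] → before → candidate.
R [t=34, t=73] → before → candidate.
W [t=45, t=92] → overlaps → excluded.
Z [t=156, t=177] → after → excluded.
Among candidates, earliest end is t=33 → F.

F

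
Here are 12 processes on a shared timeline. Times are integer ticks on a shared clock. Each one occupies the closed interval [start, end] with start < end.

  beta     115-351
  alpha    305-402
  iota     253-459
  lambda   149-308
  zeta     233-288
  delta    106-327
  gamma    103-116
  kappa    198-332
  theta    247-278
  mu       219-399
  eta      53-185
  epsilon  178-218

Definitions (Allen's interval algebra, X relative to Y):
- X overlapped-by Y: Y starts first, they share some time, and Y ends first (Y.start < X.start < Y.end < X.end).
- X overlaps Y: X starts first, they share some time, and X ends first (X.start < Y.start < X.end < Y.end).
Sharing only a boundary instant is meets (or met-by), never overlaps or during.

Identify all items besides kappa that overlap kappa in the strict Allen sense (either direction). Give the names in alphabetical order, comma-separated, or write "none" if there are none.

Target kappa = [198, 332].
alpha [305, 402] → overlapped-by → yes.
beta [115, 351] → contains → no.
delta [106, 327] → overlaps → yes.
epsilon [178, 218] → overlaps → yes.
eta [53, 185] → before → no.
gamma [103, 116] → before → no.
iota [253, 459] → overlapped-by → yes.
lambda [149, 308] → overlaps → yes.
mu [219, 399] → overlapped-by → yes.
theta [247, 278] → during → no.
zeta [233, 288] → during → no.
Result: alpha, delta, epsilon, iota, lambda, mu.

alpha, delta, epsilon, iota, lambda, mu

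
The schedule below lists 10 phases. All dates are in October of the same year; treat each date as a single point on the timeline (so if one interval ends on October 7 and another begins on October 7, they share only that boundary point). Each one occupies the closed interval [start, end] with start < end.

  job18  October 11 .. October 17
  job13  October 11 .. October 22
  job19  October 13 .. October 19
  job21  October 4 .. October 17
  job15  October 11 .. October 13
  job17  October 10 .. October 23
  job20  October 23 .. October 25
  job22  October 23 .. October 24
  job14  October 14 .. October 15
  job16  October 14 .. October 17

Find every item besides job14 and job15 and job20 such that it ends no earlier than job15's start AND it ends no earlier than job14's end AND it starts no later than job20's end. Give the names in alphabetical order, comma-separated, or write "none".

Conditions: its end is no earlier than job15's start (X.end >= October 11) AND its end is no earlier than job14's end (X.end >= October 15) AND its start is no later than job20's end (X.start <= October 25).
job13: end October 22 >= October 11? ✓; end October 22 >= October 15? ✓; start October 11 <= October 25? ✓ → yes.
job16: end October 17 >= October 11? ✓; end October 17 >= October 15? ✓; start October 14 <= October 25? ✓ → yes.
job17: end October 23 >= October 11? ✓; end October 23 >= October 15? ✓; start October 10 <= October 25? ✓ → yes.
job18: end October 17 >= October 11? ✓; end October 17 >= October 15? ✓; start October 11 <= October 25? ✓ → yes.
job19: end October 19 >= October 11? ✓; end October 19 >= October 15? ✓; start October 13 <= October 25? ✓ → yes.
job21: end October 17 >= October 11? ✓; end October 17 >= October 15? ✓; start October 4 <= October 25? ✓ → yes.
job22: end October 24 >= October 11? ✓; end October 24 >= October 15? ✓; start October 23 <= October 25? ✓ → yes.
Result: job13, job16, job17, job18, job19, job21, job22.

job13, job16, job17, job18, job19, job21, job22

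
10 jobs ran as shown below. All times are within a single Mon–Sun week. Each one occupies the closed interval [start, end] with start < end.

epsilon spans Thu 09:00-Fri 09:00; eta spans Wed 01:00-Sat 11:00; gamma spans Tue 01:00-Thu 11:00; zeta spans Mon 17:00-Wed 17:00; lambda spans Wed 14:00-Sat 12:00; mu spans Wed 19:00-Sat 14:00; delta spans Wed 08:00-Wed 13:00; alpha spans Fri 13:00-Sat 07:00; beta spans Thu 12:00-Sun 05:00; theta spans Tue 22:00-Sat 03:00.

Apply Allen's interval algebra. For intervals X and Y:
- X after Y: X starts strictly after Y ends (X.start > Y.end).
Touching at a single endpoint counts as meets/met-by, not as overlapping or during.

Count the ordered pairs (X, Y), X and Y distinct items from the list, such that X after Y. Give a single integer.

Checking all 90 ordered pairs for relation 'after'; matching pairs in alphabetical order:
(alpha, delta): alpha after delta ✓
(alpha, epsilon): alpha after epsilon ✓
(alpha, gamma): alpha after gamma ✓
(alpha, zeta): alpha after zeta ✓
(beta, delta): beta after delta ✓
(beta, gamma): beta after gamma ✓
(beta, zeta): beta after zeta ✓
(epsilon, delta): epsilon after delta ✓
(epsilon, zeta): epsilon after zeta ✓
(lambda, delta): lambda after delta ✓
(mu, delta): mu after delta ✓
(mu, zeta): mu after zeta ✓
Count: 12.

12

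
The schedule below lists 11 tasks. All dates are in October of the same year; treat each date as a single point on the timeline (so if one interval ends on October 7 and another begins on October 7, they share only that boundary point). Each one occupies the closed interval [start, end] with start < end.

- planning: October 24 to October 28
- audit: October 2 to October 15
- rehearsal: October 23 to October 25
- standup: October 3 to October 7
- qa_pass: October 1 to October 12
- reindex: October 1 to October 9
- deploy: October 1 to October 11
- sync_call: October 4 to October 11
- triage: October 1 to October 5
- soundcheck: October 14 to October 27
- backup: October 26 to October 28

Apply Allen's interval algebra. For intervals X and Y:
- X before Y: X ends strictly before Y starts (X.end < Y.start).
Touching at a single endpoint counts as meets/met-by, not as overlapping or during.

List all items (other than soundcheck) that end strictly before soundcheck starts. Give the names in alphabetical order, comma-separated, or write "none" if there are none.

Target soundcheck = [October 14, October 27].
audit [October 2, October 15] → overlaps → no.
backup [October 26, October 28] → overlapped-by → no.
deploy [October 1, October 11] → before → yes.
planning [October 24, October 28] → overlapped-by → no.
qa_pass [October 1, October 12] → before → yes.
rehearsal [October 23, October 25] → during → no.
reindex [October 1, October 9] → before → yes.
standup [October 3, October 7] → before → yes.
sync_call [October 4, October 11] → before → yes.
triage [October 1, October 5] → before → yes.
Result: deploy, qa_pass, reindex, standup, sync_call, triage.

deploy, qa_pass, reindex, standup, sync_call, triage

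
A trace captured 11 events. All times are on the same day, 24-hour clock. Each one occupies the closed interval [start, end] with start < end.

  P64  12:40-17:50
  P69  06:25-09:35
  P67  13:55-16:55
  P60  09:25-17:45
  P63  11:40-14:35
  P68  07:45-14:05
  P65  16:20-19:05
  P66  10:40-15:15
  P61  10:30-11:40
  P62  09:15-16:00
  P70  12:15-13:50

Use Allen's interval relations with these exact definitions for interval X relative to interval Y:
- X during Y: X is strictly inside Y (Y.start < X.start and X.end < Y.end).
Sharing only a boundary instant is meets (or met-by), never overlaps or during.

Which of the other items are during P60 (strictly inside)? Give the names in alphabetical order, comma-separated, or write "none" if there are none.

Target P60 = [09:25, 17:45].
P61 [10:30, 11:40] → during → yes.
P62 [09:15, 16:00] → overlaps → no.
P63 [11:40, 14:35] → during → yes.
P64 [12:40, 17:50] → overlapped-by → no.
P65 [16:20, 19:05] → overlapped-by → no.
P66 [10:40, 15:15] → during → yes.
P67 [13:55, 16:55] → during → yes.
P68 [07:45, 14:05] → overlaps → no.
P69 [06:25, 09:35] → overlaps → no.
P70 [12:15, 13:50] → during → yes.
Result: P61, P63, P66, P67, P70.

P61, P63, P66, P67, P70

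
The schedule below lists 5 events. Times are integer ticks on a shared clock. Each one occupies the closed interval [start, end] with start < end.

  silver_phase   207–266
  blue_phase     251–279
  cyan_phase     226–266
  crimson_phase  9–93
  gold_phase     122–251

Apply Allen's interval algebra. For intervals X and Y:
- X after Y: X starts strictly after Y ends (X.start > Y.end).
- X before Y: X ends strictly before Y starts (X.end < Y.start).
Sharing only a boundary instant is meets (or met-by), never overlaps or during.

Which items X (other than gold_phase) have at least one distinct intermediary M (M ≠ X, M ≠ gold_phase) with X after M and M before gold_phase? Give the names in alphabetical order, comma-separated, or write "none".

blue_phase, cyan_phase, silver_phase

Target gold_phase = [122, 251].
Intermediaries M with M before gold_phase: crimson_phase.
Via crimson_phase — items with X after crimson_phase: blue_phase, cyan_phase, silver_phase.
Union: blue_phase, cyan_phase, silver_phase.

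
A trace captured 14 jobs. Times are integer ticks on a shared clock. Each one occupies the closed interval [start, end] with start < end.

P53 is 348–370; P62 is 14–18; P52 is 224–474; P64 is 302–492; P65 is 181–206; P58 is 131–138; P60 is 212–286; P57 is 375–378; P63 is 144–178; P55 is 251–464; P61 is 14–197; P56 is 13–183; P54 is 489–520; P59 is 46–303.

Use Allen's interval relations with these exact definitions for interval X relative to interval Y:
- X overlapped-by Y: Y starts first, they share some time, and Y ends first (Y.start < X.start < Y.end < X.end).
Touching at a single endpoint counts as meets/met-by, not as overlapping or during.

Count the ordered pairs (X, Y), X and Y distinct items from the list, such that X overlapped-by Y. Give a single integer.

13

Checking all 182 ordered pairs for relation 'overlapped-by'; matching pairs in alphabetical order:
(P52, P59): P52 overlapped-by P59 ✓
(P52, P60): P52 overlapped-by P60 ✓
(P54, P64): P54 overlapped-by P64 ✓
(P55, P59): P55 overlapped-by P59 ✓
(P55, P60): P55 overlapped-by P60 ✓
(P59, P56): P59 overlapped-by P56 ✓
(P59, P61): P59 overlapped-by P61 ✓
(P61, P56): P61 overlapped-by P56 ✓
(P64, P52): P64 overlapped-by P52 ✓
(P64, P55): P64 overlapped-by P55 ✓
(P64, P59): P64 overlapped-by P59 ✓
(P65, P56): P65 overlapped-by P56 ✓
(P65, P61): P65 overlapped-by P61 ✓
Count: 13.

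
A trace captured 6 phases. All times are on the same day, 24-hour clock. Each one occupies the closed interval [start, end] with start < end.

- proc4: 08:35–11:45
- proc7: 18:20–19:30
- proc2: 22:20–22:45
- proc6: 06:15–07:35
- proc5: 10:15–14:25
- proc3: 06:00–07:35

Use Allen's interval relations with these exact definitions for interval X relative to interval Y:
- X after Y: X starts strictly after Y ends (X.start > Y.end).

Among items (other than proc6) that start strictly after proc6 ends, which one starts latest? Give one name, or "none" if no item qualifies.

Target proc6 = [06:15, 07:35].
proc2 [22:20, 22:45] → after → candidate.
proc3 [06:00, 07:35] → finished-by → excluded.
proc4 [08:35, 11:45] → after → candidate.
proc5 [10:15, 14:25] → after → candidate.
proc7 [18:20, 19:30] → after → candidate.
Among candidates, latest start is 22:20 → proc2.

proc2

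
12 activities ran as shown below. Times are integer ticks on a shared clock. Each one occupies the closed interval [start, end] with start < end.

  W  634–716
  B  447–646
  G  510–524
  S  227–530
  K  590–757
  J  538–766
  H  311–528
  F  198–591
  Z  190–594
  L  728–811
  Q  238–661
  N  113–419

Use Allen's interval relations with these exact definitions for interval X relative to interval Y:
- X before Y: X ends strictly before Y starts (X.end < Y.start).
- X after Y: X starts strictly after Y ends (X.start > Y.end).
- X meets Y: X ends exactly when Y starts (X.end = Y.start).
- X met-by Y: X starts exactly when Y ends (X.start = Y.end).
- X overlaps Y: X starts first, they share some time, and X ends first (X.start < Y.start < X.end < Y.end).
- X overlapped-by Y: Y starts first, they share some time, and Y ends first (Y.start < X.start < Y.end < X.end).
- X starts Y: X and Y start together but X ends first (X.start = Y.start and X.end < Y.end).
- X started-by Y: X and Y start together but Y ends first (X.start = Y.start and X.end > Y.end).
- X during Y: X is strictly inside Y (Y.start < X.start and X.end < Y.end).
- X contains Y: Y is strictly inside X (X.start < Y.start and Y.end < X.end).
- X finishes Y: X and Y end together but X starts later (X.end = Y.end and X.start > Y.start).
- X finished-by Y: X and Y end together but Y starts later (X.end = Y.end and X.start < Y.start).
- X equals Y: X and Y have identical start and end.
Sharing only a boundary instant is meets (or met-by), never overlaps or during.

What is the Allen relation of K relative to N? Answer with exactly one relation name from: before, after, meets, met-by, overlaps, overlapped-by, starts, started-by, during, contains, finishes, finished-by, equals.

after

K = [590, 757]; N = [113, 419].
Compare endpoints: K.start > N.start, K.start > N.end, K.end > N.start, K.end > N.end.
That pattern is 'after'.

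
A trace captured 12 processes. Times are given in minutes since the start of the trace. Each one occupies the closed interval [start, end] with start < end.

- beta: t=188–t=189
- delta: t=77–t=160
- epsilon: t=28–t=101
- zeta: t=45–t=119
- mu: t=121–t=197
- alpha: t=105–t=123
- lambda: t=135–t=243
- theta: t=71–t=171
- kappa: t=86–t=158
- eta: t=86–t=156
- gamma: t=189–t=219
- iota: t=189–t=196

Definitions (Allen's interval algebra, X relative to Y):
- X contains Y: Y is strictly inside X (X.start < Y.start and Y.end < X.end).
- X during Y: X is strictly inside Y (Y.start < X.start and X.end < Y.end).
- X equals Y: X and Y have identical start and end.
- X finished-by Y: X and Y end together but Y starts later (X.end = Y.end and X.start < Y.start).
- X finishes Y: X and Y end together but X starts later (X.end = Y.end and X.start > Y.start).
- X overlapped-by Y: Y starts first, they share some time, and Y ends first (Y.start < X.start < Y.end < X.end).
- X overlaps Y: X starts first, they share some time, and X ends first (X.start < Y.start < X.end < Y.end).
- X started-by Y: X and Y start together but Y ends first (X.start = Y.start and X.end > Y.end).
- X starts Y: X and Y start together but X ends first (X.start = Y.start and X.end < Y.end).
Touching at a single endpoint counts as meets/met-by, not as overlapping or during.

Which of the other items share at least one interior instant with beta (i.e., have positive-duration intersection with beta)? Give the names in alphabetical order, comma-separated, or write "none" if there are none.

lambda, mu

Target beta = [t=188, t=189].
alpha [t=105, t=123] → before → no.
delta [t=77, t=160] → before → no.
epsilon [t=28, t=101] → before → no.
eta [t=86, t=156] → before → no.
gamma [t=189, t=219] → met-by → no.
iota [t=189, t=196] → met-by → no.
kappa [t=86, t=158] → before → no.
lambda [t=135, t=243] → contains → yes.
mu [t=121, t=197] → contains → yes.
theta [t=71, t=171] → before → no.
zeta [t=45, t=119] → before → no.
Result: lambda, mu.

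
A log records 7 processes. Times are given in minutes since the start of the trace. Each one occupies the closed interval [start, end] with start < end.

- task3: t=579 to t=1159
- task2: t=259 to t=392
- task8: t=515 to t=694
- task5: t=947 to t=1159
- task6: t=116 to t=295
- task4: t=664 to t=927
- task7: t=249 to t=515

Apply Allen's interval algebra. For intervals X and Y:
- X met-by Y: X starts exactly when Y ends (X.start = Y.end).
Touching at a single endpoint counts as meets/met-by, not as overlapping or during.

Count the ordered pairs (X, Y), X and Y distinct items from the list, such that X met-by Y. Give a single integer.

Checking all 42 ordered pairs for relation 'met-by'; matching pairs in alphabetical order:
(task8, task7): task8 met-by task7 ✓
Count: 1.

1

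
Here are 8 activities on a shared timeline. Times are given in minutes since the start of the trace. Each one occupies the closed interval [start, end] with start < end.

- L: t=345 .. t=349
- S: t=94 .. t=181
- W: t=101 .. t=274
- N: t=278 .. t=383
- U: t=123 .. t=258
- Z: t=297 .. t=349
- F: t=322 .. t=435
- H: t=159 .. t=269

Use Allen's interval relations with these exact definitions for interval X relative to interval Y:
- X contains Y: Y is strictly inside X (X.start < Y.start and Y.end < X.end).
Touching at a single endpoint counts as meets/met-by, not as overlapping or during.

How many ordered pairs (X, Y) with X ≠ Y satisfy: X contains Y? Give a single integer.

5

Checking all 56 ordered pairs for relation 'contains'; matching pairs in alphabetical order:
(F, L): F contains L ✓
(N, L): N contains L ✓
(N, Z): N contains Z ✓
(W, H): W contains H ✓
(W, U): W contains U ✓
Count: 5.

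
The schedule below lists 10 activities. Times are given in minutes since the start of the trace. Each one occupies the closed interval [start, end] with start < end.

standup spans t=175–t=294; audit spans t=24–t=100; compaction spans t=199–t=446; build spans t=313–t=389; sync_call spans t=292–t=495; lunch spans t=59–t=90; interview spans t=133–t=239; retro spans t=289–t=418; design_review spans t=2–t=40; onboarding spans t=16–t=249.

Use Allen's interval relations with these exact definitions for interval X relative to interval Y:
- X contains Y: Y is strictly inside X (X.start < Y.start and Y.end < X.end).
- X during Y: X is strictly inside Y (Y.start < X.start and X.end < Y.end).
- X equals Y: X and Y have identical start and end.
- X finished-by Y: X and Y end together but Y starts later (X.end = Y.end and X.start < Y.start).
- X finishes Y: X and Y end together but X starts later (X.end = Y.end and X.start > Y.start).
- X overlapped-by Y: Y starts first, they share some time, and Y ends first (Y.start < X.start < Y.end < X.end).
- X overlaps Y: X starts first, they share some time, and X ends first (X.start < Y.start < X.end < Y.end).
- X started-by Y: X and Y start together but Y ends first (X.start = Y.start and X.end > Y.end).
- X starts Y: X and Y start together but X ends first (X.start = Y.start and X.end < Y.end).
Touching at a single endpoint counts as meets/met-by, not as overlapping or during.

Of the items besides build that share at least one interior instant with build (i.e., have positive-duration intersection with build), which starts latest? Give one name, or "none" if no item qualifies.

Target build = [t=313, t=389].
audit [t=24, t=100] → before → excluded.
compaction [t=199, t=446] → contains → candidate.
design_review [t=2, t=40] → before → excluded.
interview [t=133, t=239] → before → excluded.
lunch [t=59, t=90] → before → excluded.
onboarding [t=16, t=249] → before → excluded.
retro [t=289, t=418] → contains → candidate.
standup [t=175, t=294] → before → excluded.
sync_call [t=292, t=495] → contains → candidate.
Among candidates, latest start is t=292 → sync_call.

sync_call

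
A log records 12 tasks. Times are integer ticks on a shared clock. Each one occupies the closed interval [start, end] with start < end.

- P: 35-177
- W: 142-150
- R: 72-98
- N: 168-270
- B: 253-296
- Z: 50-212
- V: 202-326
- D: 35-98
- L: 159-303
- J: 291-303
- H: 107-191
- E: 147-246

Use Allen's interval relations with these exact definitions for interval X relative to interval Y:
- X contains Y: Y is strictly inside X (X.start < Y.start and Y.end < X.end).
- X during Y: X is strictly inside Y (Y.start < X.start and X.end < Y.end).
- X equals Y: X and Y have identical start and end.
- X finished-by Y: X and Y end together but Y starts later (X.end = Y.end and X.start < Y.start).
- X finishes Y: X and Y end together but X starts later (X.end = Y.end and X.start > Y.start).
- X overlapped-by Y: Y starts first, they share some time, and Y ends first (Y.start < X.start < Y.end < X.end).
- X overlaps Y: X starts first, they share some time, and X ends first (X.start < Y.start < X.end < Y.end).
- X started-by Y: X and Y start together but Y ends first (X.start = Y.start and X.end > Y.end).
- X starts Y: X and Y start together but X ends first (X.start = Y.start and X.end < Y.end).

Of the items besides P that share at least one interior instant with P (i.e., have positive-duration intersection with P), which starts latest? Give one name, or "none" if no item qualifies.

Target P = [35, 177].
B [253, 296] → after → excluded.
D [35, 98] → starts → candidate.
E [147, 246] → overlapped-by → candidate.
H [107, 191] → overlapped-by → candidate.
J [291, 303] → after → excluded.
L [159, 303] → overlapped-by → candidate.
N [168, 270] → overlapped-by → candidate.
R [72, 98] → during → candidate.
V [202, 326] → after → excluded.
W [142, 150] → during → candidate.
Z [50, 212] → overlapped-by → candidate.
Among candidates, latest start is 168 → N.

N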